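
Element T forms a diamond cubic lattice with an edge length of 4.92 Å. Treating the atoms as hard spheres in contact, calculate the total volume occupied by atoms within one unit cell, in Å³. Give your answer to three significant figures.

40.5 Å³

In a diamond cubic lattice nearest neighbors lie along the body diagonal with √3·a = 8r, so r = 0.2165a = 1.065 Å.
V_atoms = Z × (4/3)πr³ = 8 × (4/3)π × (1.065)³ = 40.5 Å³.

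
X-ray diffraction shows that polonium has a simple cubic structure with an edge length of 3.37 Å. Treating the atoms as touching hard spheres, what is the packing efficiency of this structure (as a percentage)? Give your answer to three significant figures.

In a simple cubic lattice atoms touch along the cell edge, so a = 2r, so r = 0.5000a = 1.685 Å.
Packing fraction = Z·(4/3)πr³ / a³ = 1 × (4/3)π × (1.685)³ / (3.37)³ = 0.5236 = 52.4%.

52.4%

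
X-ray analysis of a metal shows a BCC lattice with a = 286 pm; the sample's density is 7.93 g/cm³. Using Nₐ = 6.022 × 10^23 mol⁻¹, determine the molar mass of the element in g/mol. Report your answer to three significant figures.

A BCC cell has Z = 2 atoms; a = 2.860 × 10^-8 cm.
M = ρ·N_A·a³/Z = 7.93 × 6.022 × 10²³ × 2.339 × 10^-23 / 2 = 55.9 g/mol.

55.9 g/mol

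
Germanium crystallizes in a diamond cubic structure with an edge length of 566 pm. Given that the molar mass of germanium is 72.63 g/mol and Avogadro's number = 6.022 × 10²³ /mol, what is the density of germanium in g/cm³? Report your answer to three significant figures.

A diamond cubic unit cell contains Z = 8 atoms.
Cell volume: a³ = (566 pm)³ = (5.660 × 10^-8 cm)³ = 1.813 × 10^-22 cm³.
ρ = Z·M/(N_A·a³) = 8 × 72.63 / (6.022 × 10²³ × 1.813 × 10^-22) = 5.321 g/cm³.

5.32 g/cm³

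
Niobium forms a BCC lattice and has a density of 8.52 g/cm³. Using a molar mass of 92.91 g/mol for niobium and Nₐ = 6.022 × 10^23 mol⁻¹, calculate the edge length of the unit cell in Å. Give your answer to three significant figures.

3.31 Å

With Z = 2 atoms per BCC cell, a³ = Z·M/(N_A·ρ) = 2 × 92.91 / (6.022 × 10²³ × 8.520 g/cm³) = 3.622 × 10^-23 cm³.
a = (3.622 × 10^-23)^(1/3) = 3.309 × 10^-8 cm = 3.31 Å.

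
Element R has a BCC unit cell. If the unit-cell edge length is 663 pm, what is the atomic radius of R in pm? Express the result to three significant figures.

287 pm

In a BCC lattice, atoms touch along the body diagonal, so √3·a = 4r.
r = √3·a/4 = 1.7321 × 663 / 4 = 287 pm.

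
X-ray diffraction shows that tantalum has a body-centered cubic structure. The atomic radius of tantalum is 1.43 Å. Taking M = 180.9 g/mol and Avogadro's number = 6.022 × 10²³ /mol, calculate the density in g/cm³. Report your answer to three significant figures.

In a BCC lattice, atoms touch along the body diagonal, so √3·a = 4r, giving a = 3.302 Å = 3.302 × 10^-8 cm.
With Z = 2, ρ = Z·M/(N_A·a³) = 2 × 180.9 / (6.022 × 10²³ × 3.602 × 10^-23) = 16.68 g/cm³.

16.7 g/cm³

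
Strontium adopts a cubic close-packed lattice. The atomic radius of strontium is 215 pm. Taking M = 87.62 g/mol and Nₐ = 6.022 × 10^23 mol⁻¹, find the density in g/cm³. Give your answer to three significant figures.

In an FCC lattice, atoms touch along the face diagonal, so √2·a = 4r, giving a = 608.1 pm = 6.081 × 10^-8 cm.
With Z = 4, ρ = Z·M/(N_A·a³) = 4 × 87.62 / (6.022 × 10²³ × 2.249 × 10^-22) = 2.588 g/cm³.

2.59 g/cm³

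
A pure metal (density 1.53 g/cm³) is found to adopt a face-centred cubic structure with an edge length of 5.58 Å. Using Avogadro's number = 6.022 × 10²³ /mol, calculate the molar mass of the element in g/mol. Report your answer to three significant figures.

40.0 g/mol

An FCC cell has Z = 4 atoms; a = 5.580 × 10^-8 cm.
M = ρ·N_A·a³/Z = 1.53 × 6.022 × 10²³ × 1.737 × 10^-22 / 4 = 40.0 g/mol.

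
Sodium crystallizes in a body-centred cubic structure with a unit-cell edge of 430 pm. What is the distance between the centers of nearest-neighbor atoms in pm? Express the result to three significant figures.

372 pm

In a BCC structure, atoms touch along the body diagonal, so √3·a = 4r; the nearest-neighbor distance equals 2r = 0.8660·a.
d = 0.8660 × 430 = 372 pm.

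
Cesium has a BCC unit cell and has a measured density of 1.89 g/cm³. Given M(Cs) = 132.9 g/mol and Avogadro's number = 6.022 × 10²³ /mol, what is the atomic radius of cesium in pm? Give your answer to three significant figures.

267 pm

For a BCC cell (Z = 2), a³ = Z·M/(N_A·ρ) = 2 × 132.9 / (6.022 × 10²³ × 1.890) = 2.335 × 10^-22 cm³, so a = 6.158 × 10^-8 cm = 615.8 pm.
Atoms touch along the body diagonal, so √3·a = 4r, so r = 0.4330 × a = 267 pm.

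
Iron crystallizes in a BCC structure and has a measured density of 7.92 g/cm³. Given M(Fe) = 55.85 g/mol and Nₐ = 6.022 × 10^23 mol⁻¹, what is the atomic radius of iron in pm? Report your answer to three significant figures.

For a BCC cell (Z = 2), a³ = Z·M/(N_A·ρ) = 2 × 55.85 / (6.022 × 10²³ × 7.920) = 2.342 × 10^-23 cm³, so a = 2.861 × 10^-8 cm = 286.1 pm.
Atoms touch along the body diagonal, so √3·a = 4r, so r = 0.4330 × a = 124 pm.

124 pm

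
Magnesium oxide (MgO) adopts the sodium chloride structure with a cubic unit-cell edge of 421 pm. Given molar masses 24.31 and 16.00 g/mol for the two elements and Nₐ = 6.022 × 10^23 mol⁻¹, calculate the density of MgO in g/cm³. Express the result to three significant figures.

3.59 g/cm³

The sodium chloride structure contains Z = 4 formula units per cell; M(MgO) = 24.31 + 16.00 = 40.31 g/mol.
a³ = (4.210 × 10^-8 cm)³ = 7.462 × 10^-23 cm³.
ρ = 4 × 40.31 / (6.022 × 10²³ × 7.462 × 10^-23) = 3.588 g/cm³.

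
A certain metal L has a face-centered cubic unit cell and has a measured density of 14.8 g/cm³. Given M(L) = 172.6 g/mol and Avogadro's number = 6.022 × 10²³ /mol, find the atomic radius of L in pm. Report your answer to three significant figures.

151 pm

For an FCC cell (Z = 4), a³ = Z·M/(N_A·ρ) = 4 × 172.6 / (6.022 × 10²³ × 14.80) = 7.746 × 10^-23 cm³, so a = 4.263 × 10^-8 cm = 426.3 pm.
Atoms touch along the face diagonal, so √2·a = 4r, so r = 0.3536 × a = 151 pm.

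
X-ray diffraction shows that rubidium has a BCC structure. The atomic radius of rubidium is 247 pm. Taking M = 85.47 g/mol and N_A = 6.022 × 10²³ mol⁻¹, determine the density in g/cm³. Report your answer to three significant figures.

1.53 g/cm³

In a BCC lattice, atoms touch along the body diagonal, so √3·a = 4r, giving a = 570.4 pm = 5.704 × 10^-8 cm.
With Z = 2, ρ = Z·M/(N_A·a³) = 2 × 85.47 / (6.022 × 10²³ × 1.856 × 10^-22) = 1.529 g/cm³.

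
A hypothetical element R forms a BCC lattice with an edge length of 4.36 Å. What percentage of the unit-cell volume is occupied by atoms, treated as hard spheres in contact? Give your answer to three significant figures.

In a BCC lattice atoms touch along the body diagonal, so √3·a = 4r, so r = 0.4330a = 1.888 Å.
Packing fraction = Z·(4/3)πr³ / a³ = 2 × (4/3)π × (1.888)³ / (4.36)³ = 0.6802 = 68.0%.

68.0%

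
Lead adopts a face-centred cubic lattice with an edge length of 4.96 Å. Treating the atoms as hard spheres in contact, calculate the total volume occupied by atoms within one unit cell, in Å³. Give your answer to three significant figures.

90.4 Å³

In an FCC lattice atoms touch along the face diagonal, so √2·a = 4r, so r = 0.3536a = 1.754 Å.
V_atoms = Z × (4/3)πr³ = 4 × (4/3)π × (1.754)³ = 90.4 Å³.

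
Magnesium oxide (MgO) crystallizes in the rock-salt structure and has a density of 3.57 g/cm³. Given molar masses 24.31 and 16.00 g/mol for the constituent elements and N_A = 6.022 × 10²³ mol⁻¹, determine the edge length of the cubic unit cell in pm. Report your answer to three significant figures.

M(MgO) = 40.31 g/mol; Z = 4 formula units per cell.
a³ = Z·M/(N_A·ρ) = 4 × 40.31 / (6.022 × 10²³ × 3.57) = 7.500 × 10^-23 cm³, so a = 4.217 × 10^-8 cm = 422 pm.

422 pm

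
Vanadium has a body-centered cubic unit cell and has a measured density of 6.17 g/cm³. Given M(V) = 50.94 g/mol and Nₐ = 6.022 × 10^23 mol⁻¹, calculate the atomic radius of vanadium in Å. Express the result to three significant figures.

1.31 Å

For a BCC cell (Z = 2), a³ = Z·M/(N_A·ρ) = 2 × 50.94 / (6.022 × 10²³ × 6.170) = 2.742 × 10^-23 cm³, so a = 3.015 × 10^-8 cm = 3.015 Å.
Atoms touch along the body diagonal, so √3·a = 4r, so r = 0.4330 × a = 1.31 Å.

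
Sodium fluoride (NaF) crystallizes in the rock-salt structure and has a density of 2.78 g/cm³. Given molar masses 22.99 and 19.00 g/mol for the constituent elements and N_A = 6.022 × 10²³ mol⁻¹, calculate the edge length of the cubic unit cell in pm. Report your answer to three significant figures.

M(NaF) = 41.99 g/mol; Z = 4 formula units per cell.
a³ = Z·M/(N_A·ρ) = 4 × 41.99 / (6.022 × 10²³ × 2.78) = 1.003 × 10^-22 cm³, so a = 4.647 × 10^-8 cm = 465 pm.

465 pm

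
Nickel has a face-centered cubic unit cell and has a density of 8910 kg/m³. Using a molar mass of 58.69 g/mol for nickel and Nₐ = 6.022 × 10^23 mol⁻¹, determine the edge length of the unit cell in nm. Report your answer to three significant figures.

0.352 nm

With Z = 4 atoms per FCC cell, a³ = Z·M/(N_A·ρ) = 4 × 58.69 / (6.022 × 10²³ × 8.910 g/cm³) = 4.375 × 10^-23 cm³.
a = (4.375 × 10^-23)^(1/3) = 3.524 × 10^-8 cm = 0.352 nm.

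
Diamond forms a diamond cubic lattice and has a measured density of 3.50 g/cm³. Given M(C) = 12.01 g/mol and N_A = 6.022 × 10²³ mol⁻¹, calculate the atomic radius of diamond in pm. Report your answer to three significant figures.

77.3 pm

For a diamond cubic cell (Z = 8), a³ = Z·M/(N_A·ρ) = 8 × 12.01 / (6.022 × 10²³ × 3.500) = 4.559 × 10^-23 cm³, so a = 3.572 × 10^-8 cm = 357.2 pm.
Nearest neighbors lie along the body diagonal with √3·a = 8r, so r = 0.2165 × a = 77.3 pm.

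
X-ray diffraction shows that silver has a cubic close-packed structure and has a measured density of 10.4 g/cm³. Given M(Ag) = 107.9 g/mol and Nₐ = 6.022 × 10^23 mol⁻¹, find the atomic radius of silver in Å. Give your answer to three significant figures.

1.45 Å

For an FCC cell (Z = 4), a³ = Z·M/(N_A·ρ) = 4 × 107.9 / (6.022 × 10²³ × 10.40) = 6.891 × 10^-23 cm³, so a = 4.100 × 10^-8 cm = 4.100 Å.
Atoms touch along the face diagonal, so √2·a = 4r, so r = 0.3536 × a = 1.45 Å.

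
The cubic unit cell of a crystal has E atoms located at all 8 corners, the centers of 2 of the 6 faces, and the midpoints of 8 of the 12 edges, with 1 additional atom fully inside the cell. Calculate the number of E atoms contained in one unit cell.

Corner atoms are shared by 8 cells (1/8 each), face atoms by 2 (1/2 each), edge atoms by 4 (1/4 each), interior atoms are unshared.
Net atoms = 8 × 1/8 + 2 × 1/2 + 8 × 1/4 + 1 = 1 + 1 + 2 + 1 = 5.

5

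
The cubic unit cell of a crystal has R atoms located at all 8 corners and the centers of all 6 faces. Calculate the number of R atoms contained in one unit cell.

4

Corner atoms are shared by 8 cells (1/8 each), face atoms by 2 (1/2 each).
Net atoms = 8 × 1/8 + 6 × 1/2 = 1 + 3 = 4.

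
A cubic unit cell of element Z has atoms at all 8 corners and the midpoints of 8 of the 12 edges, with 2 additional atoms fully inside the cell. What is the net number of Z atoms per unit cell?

Corner atoms are shared by 8 cells (1/8 each), edge atoms by 4 (1/4 each), interior atoms are unshared.
Net atoms = 8 × 1/8 + 8 × 1/4 + 2 = 1 + 2 + 2 = 5.

5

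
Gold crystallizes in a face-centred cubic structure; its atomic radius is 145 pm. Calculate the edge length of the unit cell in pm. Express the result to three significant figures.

410 pm

In an FCC lattice, atoms touch along the face diagonal, so √2·a = 4r.
a = 4r/√2 = 4 × 145 / 1.4142 = 410 pm.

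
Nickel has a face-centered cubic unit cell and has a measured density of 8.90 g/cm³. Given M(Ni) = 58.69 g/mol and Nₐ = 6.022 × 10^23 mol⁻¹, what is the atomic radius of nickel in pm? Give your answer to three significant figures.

125 pm

For an FCC cell (Z = 4), a³ = Z·M/(N_A·ρ) = 4 × 58.69 / (6.022 × 10²³ × 8.900) = 4.380 × 10^-23 cm³, so a = 3.525 × 10^-8 cm = 352.5 pm.
Atoms touch along the face diagonal, so √2·a = 4r, so r = 0.3536 × a = 125 pm.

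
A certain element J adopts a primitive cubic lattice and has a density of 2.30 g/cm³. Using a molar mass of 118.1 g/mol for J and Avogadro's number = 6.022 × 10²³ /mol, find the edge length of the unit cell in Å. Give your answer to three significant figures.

4.40 Å

With Z = 1 atom per simple cubic cell, a³ = Z·M/(N_A·ρ) = 1 × 118.1 / (6.022 × 10²³ × 2.300 g/cm³) = 8.527 × 10^-23 cm³.
a = (8.527 × 10^-23)^(1/3) = 4.401 × 10^-8 cm = 4.40 Å.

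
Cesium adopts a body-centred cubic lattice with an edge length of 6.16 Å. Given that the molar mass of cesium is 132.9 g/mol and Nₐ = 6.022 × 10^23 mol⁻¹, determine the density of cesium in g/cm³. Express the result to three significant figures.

1.89 g/cm³

A BCC unit cell contains Z = 2 atoms.
Cell volume: a³ = (6.16 Å)³ = (6.160 × 10^-8 cm)³ = 2.337 × 10^-22 cm³.
ρ = Z·M/(N_A·a³) = 2 × 132.9 / (6.022 × 10²³ × 2.337 × 10^-22) = 1.888 g/cm³.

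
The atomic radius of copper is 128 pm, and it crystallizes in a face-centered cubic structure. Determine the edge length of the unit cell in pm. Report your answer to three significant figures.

362 pm

In an FCC lattice, atoms touch along the face diagonal, so √2·a = 4r.
a = 4r/√2 = 4 × 128 / 1.4142 = 362 pm.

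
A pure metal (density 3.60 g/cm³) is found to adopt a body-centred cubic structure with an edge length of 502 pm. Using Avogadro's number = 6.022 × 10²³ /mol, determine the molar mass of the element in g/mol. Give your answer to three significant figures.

A BCC cell has Z = 2 atoms; a = 5.020 × 10^-8 cm.
M = ρ·N_A·a³/Z = 3.60 × 6.022 × 10²³ × 1.265 × 10^-22 / 2 = 137 g/mol.

137 g/mol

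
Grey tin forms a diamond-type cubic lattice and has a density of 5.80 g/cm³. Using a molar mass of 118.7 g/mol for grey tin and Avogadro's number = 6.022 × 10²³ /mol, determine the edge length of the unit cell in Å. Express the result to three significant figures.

6.48 Å

With Z = 8 atoms per diamond cubic cell, a³ = Z·M/(N_A·ρ) = 8 × 118.7 / (6.022 × 10²³ × 5.800 g/cm³) = 2.719 × 10^-22 cm³.
a = (2.719 × 10^-22)^(1/3) = 6.478 × 10^-8 cm = 6.48 Å.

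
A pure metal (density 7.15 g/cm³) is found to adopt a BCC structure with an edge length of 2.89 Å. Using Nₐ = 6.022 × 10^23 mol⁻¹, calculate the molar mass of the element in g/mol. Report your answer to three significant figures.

A BCC cell has Z = 2 atoms; a = 2.890 × 10^-8 cm.
M = ρ·N_A·a³/Z = 7.15 × 6.022 × 10²³ × 2.414 × 10^-23 / 2 = 52.0 g/mol.

52.0 g/mol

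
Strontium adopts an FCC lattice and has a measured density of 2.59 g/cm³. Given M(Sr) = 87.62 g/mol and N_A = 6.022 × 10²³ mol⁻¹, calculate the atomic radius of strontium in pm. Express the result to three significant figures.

215 pm

For an FCC cell (Z = 4), a³ = Z·M/(N_A·ρ) = 4 × 87.62 / (6.022 × 10²³ × 2.590) = 2.247 × 10^-22 cm³, so a = 6.080 × 10^-8 cm = 608.0 pm.
Atoms touch along the face diagonal, so √2·a = 4r, so r = 0.3536 × a = 215 pm.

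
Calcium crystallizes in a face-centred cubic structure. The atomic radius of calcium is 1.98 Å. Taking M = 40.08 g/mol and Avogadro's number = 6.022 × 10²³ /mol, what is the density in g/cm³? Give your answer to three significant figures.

In an FCC lattice, atoms touch along the face diagonal, so √2·a = 4r, giving a = 5.600 Å = 5.600 × 10^-8 cm.
With Z = 4, ρ = Z·M/(N_A·a³) = 4 × 40.08 / (6.022 × 10²³ × 1.756 × 10^-22) = 1.516 g/cm³.

1.52 g/cm³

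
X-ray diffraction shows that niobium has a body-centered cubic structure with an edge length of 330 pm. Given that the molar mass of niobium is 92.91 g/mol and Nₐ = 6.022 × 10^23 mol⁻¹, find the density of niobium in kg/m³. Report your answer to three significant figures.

8590 kg/m³

A BCC unit cell contains Z = 2 atoms.
Cell volume: a³ = (330 pm)³ = (3.300 × 10^-8 cm)³ = 3.594 × 10^-23 cm³.
ρ = Z·M/(N_A·a³) = 2 × 92.91 / (6.022 × 10²³ × 3.594 × 10^-23) = 8.586 g/cm³ = 8590 kg/m³.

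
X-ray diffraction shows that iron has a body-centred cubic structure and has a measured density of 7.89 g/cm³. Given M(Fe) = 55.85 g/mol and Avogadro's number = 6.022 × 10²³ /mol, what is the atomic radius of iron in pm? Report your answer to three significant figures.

124 pm

For a BCC cell (Z = 2), a³ = Z·M/(N_A·ρ) = 2 × 55.85 / (6.022 × 10²³ × 7.890) = 2.351 × 10^-23 cm³, so a = 2.865 × 10^-8 cm = 286.5 pm.
Atoms touch along the body diagonal, so √3·a = 4r, so r = 0.4330 × a = 124 pm.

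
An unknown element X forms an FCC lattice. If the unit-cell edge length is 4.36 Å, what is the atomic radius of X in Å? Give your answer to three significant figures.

In an FCC lattice, atoms touch along the face diagonal, so √2·a = 4r.
r = √2·a/4 = 1.4142 × 4.36 / 4 = 1.54 Å.

1.54 Å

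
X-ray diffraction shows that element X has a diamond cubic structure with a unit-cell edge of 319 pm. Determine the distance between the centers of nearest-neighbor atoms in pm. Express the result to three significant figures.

138 pm

In a diamond cubic structure, nearest neighbors lie along the body diagonal with √3·a = 8r; the nearest-neighbor distance equals 2r = 0.4330·a.
d = 0.4330 × 319 = 138 pm.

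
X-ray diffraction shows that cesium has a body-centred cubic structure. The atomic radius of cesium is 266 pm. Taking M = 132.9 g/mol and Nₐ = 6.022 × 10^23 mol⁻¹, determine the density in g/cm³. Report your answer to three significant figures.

1.90 g/cm³

In a BCC lattice, atoms touch along the body diagonal, so √3·a = 4r, giving a = 614.3 pm = 6.143 × 10^-8 cm.
With Z = 2, ρ = Z·M/(N_A·a³) = 2 × 132.9 / (6.022 × 10²³ × 2.318 × 10^-22) = 1.904 g/cm³.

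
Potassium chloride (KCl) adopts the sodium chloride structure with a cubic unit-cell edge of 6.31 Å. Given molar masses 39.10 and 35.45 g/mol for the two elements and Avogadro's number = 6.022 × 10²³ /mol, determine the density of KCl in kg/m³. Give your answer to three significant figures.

1970 kg/m³

The sodium chloride structure contains Z = 4 formula units per cell; M(KCl) = 39.10 + 35.45 = 74.55 g/mol.
a³ = (6.310 × 10^-8 cm)³ = 2.512 × 10^-22 cm³.
ρ = 4 × 74.55 / (6.022 × 10²³ × 2.512 × 10^-22) = 1.971 g/cm³ = 1970 kg/m³.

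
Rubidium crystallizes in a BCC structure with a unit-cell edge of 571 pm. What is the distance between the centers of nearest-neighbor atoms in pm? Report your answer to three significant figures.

495 pm

In a BCC structure, atoms touch along the body diagonal, so √3·a = 4r; the nearest-neighbor distance equals 2r = 0.8660·a.
d = 0.8660 × 571 = 495 pm.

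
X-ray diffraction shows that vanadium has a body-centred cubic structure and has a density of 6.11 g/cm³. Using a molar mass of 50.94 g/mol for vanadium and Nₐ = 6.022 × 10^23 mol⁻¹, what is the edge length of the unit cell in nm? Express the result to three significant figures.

0.303 nm

With Z = 2 atoms per BCC cell, a³ = Z·M/(N_A·ρ) = 2 × 50.94 / (6.022 × 10²³ × 6.110 g/cm³) = 2.769 × 10^-23 cm³.
a = (2.769 × 10^-23)^(1/3) = 3.025 × 10^-8 cm = 0.303 nm.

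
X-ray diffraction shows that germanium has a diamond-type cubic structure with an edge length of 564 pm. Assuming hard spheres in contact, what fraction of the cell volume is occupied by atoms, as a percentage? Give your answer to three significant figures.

In a diamond cubic lattice nearest neighbors lie along the body diagonal with √3·a = 8r, so r = 0.2165a = 122.1 pm.
Packing fraction = Z·(4/3)πr³ / a³ = 8 × (4/3)π × (122.1)³ / (564)³ = 0.3401 = 34.0%.

34.0%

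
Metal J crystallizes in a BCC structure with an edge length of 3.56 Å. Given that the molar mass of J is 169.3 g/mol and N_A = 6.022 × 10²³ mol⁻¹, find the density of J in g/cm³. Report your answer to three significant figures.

A BCC unit cell contains Z = 2 atoms.
Cell volume: a³ = (3.56 Å)³ = (3.560 × 10^-8 cm)³ = 4.512 × 10^-23 cm³.
ρ = Z·M/(N_A·a³) = 2 × 169.3 / (6.022 × 10²³ × 4.512 × 10^-23) = 12.46 g/cm³.

12.5 g/cm³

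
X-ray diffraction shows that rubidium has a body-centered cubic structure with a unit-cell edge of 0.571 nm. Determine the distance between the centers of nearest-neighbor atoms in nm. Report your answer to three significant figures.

0.495 nm

In a BCC structure, atoms touch along the body diagonal, so √3·a = 4r; the nearest-neighbor distance equals 2r = 0.8660·a.
d = 0.8660 × 0.571 = 0.495 nm.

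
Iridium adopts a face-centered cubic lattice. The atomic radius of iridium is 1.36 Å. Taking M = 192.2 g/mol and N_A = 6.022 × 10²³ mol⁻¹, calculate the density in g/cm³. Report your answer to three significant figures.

22.4 g/cm³

In an FCC lattice, atoms touch along the face diagonal, so √2·a = 4r, giving a = 3.847 Å = 3.847 × 10^-8 cm.
With Z = 4, ρ = Z·M/(N_A·a³) = 4 × 192.2 / (6.022 × 10²³ × 5.692 × 10^-23) = 22.43 g/cm³.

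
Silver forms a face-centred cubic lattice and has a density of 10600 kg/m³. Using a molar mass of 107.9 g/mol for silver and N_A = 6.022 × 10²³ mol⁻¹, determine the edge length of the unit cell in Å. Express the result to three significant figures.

With Z = 4 atoms per FCC cell, a³ = Z·M/(N_A·ρ) = 4 × 107.9 / (6.022 × 10²³ × 10.60 g/cm³) = 6.761 × 10^-23 cm³.
a = (6.761 × 10^-23)^(1/3) = 4.074 × 10^-8 cm = 4.07 Å.

4.07 Å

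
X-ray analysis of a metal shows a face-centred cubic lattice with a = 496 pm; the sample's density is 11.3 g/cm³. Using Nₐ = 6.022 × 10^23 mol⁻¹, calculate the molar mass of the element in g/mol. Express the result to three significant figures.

208 g/mol

An FCC cell has Z = 4 atoms; a = 4.960 × 10^-8 cm.
M = ρ·N_A·a³/Z = 11.3 × 6.022 × 10²³ × 1.220 × 10^-22 / 4 = 208 g/mol.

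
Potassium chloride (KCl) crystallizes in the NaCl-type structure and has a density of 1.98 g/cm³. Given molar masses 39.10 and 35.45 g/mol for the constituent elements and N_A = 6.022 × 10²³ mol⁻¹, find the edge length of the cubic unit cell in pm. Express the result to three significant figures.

630 pm

M(KCl) = 74.55 g/mol; Z = 4 formula units per cell.
a³ = Z·M/(N_A·ρ) = 4 × 74.55 / (6.022 × 10²³ × 1.98) = 2.501 × 10^-22 cm³, so a = 6.300 × 10^-8 cm = 630 pm.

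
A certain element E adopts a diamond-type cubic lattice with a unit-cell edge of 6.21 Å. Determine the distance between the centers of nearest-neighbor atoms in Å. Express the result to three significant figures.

In a diamond cubic structure, nearest neighbors lie along the body diagonal with √3·a = 8r; the nearest-neighbor distance equals 2r = 0.4330·a.
d = 0.4330 × 6.21 = 2.69 Å.

2.69 Å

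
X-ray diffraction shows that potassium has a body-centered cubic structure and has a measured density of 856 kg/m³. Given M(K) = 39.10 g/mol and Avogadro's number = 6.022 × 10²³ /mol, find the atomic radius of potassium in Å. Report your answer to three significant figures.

2.31 Å

For a BCC cell (Z = 2), a³ = Z·M/(N_A·ρ) = 2 × 39.10 / (6.022 × 10²³ × 0.8560) = 1.517 × 10^-22 cm³, so a = 5.333 × 10^-8 cm = 5.333 Å.
Atoms touch along the body diagonal, so √3·a = 4r, so r = 0.4330 × a = 2.31 Å.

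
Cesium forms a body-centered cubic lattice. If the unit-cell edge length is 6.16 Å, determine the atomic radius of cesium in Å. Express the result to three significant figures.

In a BCC lattice, atoms touch along the body diagonal, so √3·a = 4r.
r = √3·a/4 = 1.7321 × 6.16 / 4 = 2.67 Å.

2.67 Å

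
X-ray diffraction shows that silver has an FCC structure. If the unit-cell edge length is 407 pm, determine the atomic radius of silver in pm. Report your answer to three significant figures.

144 pm

In an FCC lattice, atoms touch along the face diagonal, so √2·a = 4r.
r = √2·a/4 = 1.4142 × 407 / 4 = 144 pm.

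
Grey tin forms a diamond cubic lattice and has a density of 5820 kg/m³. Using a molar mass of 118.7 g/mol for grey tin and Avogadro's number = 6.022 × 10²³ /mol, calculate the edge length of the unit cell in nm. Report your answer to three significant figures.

With Z = 8 atoms per diamond cubic cell, a³ = Z·M/(N_A·ρ) = 8 × 118.7 / (6.022 × 10²³ × 5.820 g/cm³) = 2.709 × 10^-22 cm³.
a = (2.709 × 10^-22)^(1/3) = 6.471 × 10^-8 cm = 0.647 nm.

0.647 nm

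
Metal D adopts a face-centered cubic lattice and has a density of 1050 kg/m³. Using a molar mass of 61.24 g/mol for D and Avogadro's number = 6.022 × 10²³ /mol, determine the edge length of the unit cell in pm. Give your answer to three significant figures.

729 pm

With Z = 4 atoms per FCC cell, a³ = Z·M/(N_A·ρ) = 4 × 61.24 / (6.022 × 10²³ × 1.050 g/cm³) = 3.874 × 10^-22 cm³.
a = (3.874 × 10^-22)^(1/3) = 7.290 × 10^-8 cm = 729 pm.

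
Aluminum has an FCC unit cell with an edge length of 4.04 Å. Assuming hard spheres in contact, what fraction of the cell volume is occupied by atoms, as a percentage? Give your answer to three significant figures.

74.0%

In an FCC lattice atoms touch along the face diagonal, so √2·a = 4r, so r = 0.3536a = 1.428 Å.
Packing fraction = Z·(4/3)πr³ / a³ = 4 × (4/3)π × (1.428)³ / (4.04)³ = 0.7405 = 74.0%.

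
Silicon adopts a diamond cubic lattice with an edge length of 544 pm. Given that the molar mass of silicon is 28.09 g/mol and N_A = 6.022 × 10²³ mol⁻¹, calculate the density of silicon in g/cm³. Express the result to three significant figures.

2.32 g/cm³

A diamond cubic unit cell contains Z = 8 atoms.
Cell volume: a³ = (544 pm)³ = (5.440 × 10^-8 cm)³ = 1.610 × 10^-22 cm³.
ρ = Z·M/(N_A·a³) = 8 × 28.09 / (6.022 × 10²³ × 1.610 × 10^-22) = 2.318 g/cm³.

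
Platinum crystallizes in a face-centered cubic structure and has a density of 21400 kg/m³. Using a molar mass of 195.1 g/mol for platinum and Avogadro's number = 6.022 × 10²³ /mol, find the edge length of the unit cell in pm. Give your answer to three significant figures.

With Z = 4 atoms per FCC cell, a³ = Z·M/(N_A·ρ) = 4 × 195.1 / (6.022 × 10²³ × 21.40 g/cm³) = 6.056 × 10^-23 cm³.
a = (6.056 × 10^-23)^(1/3) = 3.927 × 10^-8 cm = 393 pm.

393 pm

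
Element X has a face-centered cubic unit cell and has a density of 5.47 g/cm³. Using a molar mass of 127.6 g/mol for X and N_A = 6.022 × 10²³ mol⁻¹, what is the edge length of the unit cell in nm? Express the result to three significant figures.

0.537 nm

With Z = 4 atoms per FCC cell, a³ = Z·M/(N_A·ρ) = 4 × 127.6 / (6.022 × 10²³ × 5.470 g/cm³) = 1.549 × 10^-22 cm³.
a = (1.549 × 10^-22)^(1/3) = 5.371 × 10^-8 cm = 0.537 nm.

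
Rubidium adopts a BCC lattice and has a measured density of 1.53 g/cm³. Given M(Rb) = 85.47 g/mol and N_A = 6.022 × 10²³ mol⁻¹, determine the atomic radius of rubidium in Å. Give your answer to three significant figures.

2.47 Å

For a BCC cell (Z = 2), a³ = Z·M/(N_A·ρ) = 2 × 85.47 / (6.022 × 10²³ × 1.530) = 1.855 × 10^-22 cm³, so a = 5.703 × 10^-8 cm = 5.703 Å.
Atoms touch along the body diagonal, so √3·a = 4r, so r = 0.4330 × a = 2.47 Å.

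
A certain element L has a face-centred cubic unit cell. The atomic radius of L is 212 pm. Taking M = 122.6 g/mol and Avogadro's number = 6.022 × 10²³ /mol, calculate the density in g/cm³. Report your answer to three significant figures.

3.78 g/cm³

In an FCC lattice, atoms touch along the face diagonal, so √2·a = 4r, giving a = 599.6 pm = 5.996 × 10^-8 cm.
With Z = 4, ρ = Z·M/(N_A·a³) = 4 × 122.6 / (6.022 × 10²³ × 2.156 × 10^-22) = 3.777 g/cm³.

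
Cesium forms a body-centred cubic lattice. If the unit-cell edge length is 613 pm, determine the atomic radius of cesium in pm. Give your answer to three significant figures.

265 pm

In a BCC lattice, atoms touch along the body diagonal, so √3·a = 4r.
r = √3·a/4 = 1.7321 × 613 / 4 = 265 pm.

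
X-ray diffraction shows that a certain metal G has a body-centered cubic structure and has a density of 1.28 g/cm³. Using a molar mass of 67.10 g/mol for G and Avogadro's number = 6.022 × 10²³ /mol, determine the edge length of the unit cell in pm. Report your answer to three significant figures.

With Z = 2 atoms per BCC cell, a³ = Z·M/(N_A·ρ) = 2 × 67.10 / (6.022 × 10²³ × 1.280 g/cm³) = 1.741 × 10^-22 cm³.
a = (1.741 × 10^-22)^(1/3) = 5.584 × 10^-8 cm = 558 pm.

558 pm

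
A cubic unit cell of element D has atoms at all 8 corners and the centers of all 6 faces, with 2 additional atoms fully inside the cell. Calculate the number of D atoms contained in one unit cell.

Corner atoms are shared by 8 cells (1/8 each), face atoms by 2 (1/2 each), interior atoms are unshared.
Net atoms = 8 × 1/8 + 6 × 1/2 + 2 = 1 + 3 + 2 = 6.

6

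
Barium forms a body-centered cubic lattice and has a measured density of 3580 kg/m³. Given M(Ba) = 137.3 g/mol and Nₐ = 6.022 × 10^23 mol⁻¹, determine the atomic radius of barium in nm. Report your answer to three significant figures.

For a BCC cell (Z = 2), a³ = Z·M/(N_A·ρ) = 2 × 137.3 / (6.022 × 10²³ × 3.580) = 1.274 × 10^-22 cm³, so a = 5.031 × 10^-8 cm = 0.5031 nm.
Atoms touch along the body diagonal, so √3·a = 4r, so r = 0.4330 × a = 0.218 nm.

0.218 nm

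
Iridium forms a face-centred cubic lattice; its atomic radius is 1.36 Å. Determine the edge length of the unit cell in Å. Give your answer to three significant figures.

3.85 Å

In an FCC lattice, atoms touch along the face diagonal, so √2·a = 4r.
a = 4r/√2 = 4 × 1.36 / 1.4142 = 3.85 Å.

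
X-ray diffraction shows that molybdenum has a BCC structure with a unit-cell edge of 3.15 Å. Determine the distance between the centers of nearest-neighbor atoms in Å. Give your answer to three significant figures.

2.73 Å

In a BCC structure, atoms touch along the body diagonal, so √3·a = 4r; the nearest-neighbor distance equals 2r = 0.8660·a.
d = 0.8660 × 3.15 = 2.73 Å.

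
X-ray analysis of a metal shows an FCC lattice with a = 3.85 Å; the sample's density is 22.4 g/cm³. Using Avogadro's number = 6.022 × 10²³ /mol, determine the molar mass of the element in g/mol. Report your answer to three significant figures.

An FCC cell has Z = 4 atoms; a = 3.850 × 10^-8 cm.
M = ρ·N_A·a³/Z = 22.4 × 6.022 × 10²³ × 5.707 × 10^-23 / 4 = 192 g/mol.

192 g/mol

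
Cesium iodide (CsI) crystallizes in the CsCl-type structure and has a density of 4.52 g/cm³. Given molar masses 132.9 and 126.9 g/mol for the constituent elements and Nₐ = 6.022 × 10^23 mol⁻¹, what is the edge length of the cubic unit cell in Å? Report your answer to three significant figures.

M(CsI) = 259.8 g/mol; Z = 1 formula unit per cell.
a³ = Z·M/(N_A·ρ) = 1 × 259.8 / (6.022 × 10²³ × 4.52) = 9.545 × 10^-23 cm³, so a = 4.570 × 10^-8 cm = 4.57 Å.

4.57 Å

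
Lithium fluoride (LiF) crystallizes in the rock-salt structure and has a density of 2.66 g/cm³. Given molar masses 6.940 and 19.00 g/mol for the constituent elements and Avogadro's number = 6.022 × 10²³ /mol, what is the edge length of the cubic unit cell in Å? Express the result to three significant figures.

4.02 Å

M(LiF) = 25.94 g/mol; Z = 4 formula units per cell.
a³ = Z·M/(N_A·ρ) = 4 × 25.94 / (6.022 × 10²³ × 2.66) = 6.478 × 10^-23 cm³, so a = 4.016 × 10^-8 cm = 4.02 Å.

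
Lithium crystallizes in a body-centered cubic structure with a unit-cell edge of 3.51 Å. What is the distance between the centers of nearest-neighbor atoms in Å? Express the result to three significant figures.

In a BCC structure, atoms touch along the body diagonal, so √3·a = 4r; the nearest-neighbor distance equals 2r = 0.8660·a.
d = 0.8660 × 3.51 = 3.04 Å.

3.04 Å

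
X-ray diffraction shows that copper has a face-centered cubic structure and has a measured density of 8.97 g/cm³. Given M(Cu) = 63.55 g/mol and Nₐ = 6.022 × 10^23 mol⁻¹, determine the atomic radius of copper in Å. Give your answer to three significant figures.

1.28 Å

For an FCC cell (Z = 4), a³ = Z·M/(N_A·ρ) = 4 × 63.55 / (6.022 × 10²³ × 8.970) = 4.706 × 10^-23 cm³, so a = 3.610 × 10^-8 cm = 3.610 Å.
Atoms touch along the face diagonal, so √2·a = 4r, so r = 0.3536 × a = 1.28 Å.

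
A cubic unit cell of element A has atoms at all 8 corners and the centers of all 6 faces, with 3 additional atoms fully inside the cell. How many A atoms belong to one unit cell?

7

Corner atoms are shared by 8 cells (1/8 each), face atoms by 2 (1/2 each), interior atoms are unshared.
Net atoms = 8 × 1/8 + 6 × 1/2 + 3 = 1 + 3 + 3 = 7.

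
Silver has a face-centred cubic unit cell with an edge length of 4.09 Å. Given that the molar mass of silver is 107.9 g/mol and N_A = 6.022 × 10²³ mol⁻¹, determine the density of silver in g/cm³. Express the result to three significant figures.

An FCC unit cell contains Z = 4 atoms.
Cell volume: a³ = (4.09 Å)³ = (4.090 × 10^-8 cm)³ = 6.842 × 10^-23 cm³.
ρ = Z·M/(N_A·a³) = 4 × 107.9 / (6.022 × 10²³ × 6.842 × 10^-23) = 10.48 g/cm³.

10.5 g/cm³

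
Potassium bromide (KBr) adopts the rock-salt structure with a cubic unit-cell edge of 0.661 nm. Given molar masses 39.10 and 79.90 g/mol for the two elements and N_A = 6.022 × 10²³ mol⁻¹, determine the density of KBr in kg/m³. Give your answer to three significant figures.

2740 kg/m³

The rock-salt structure contains Z = 4 formula units per cell; M(KBr) = 39.10 + 79.90 = 119.0 g/mol.
a³ = (6.610 × 10^-8 cm)³ = 2.888 × 10^-22 cm³.
ρ = 4 × 119.0 / (6.022 × 10²³ × 2.888 × 10^-22) = 2.737 g/cm³ = 2740 kg/m³.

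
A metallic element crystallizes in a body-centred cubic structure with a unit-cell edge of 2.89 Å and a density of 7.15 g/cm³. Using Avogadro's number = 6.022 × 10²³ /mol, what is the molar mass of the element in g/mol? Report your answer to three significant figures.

A BCC cell has Z = 2 atoms; a = 2.890 × 10^-8 cm.
M = ρ·N_A·a³/Z = 7.15 × 6.022 × 10²³ × 2.414 × 10^-23 / 2 = 52.0 g/mol.

52.0 g/mol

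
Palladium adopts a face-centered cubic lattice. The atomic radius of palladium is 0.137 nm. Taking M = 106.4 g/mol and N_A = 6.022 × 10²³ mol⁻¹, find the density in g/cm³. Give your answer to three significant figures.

12.1 g/cm³

In an FCC lattice, atoms touch along the face diagonal, so √2·a = 4r, giving a = 0.3875 nm = 3.875 × 10^-8 cm.
With Z = 4, ρ = Z·M/(N_A·a³) = 4 × 106.4 / (6.022 × 10²³ × 5.818 × 10^-23) = 12.15 g/cm³.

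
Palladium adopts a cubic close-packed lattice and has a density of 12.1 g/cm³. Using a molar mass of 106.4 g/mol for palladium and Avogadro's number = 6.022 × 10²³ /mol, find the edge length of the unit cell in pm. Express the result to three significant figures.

With Z = 4 atoms per FCC cell, a³ = Z·M/(N_A·ρ) = 4 × 106.4 / (6.022 × 10²³ × 12.10 g/cm³) = 5.841 × 10^-23 cm³.
a = (5.841 × 10^-23)^(1/3) = 3.880 × 10^-8 cm = 388 pm.

388 pm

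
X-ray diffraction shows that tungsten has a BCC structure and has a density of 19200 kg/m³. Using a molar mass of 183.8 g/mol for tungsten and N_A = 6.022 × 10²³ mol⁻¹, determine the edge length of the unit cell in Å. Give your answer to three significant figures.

With Z = 2 atoms per BCC cell, a³ = Z·M/(N_A·ρ) = 2 × 183.8 / (6.022 × 10²³ × 19.20 g/cm³) = 3.179 × 10^-23 cm³.
a = (3.179 × 10^-23)^(1/3) = 3.168 × 10^-8 cm = 3.17 Å.

3.17 Å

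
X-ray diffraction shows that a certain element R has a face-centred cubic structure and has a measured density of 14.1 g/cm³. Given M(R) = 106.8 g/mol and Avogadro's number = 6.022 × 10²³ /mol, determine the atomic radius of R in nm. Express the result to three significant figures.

For an FCC cell (Z = 4), a³ = Z·M/(N_A·ρ) = 4 × 106.8 / (6.022 × 10²³ × 14.10) = 5.031 × 10^-23 cm³, so a = 3.692 × 10^-8 cm = 0.3692 nm.
Atoms touch along the face diagonal, so √2·a = 4r, so r = 0.3536 × a = 0.131 nm.

0.131 nm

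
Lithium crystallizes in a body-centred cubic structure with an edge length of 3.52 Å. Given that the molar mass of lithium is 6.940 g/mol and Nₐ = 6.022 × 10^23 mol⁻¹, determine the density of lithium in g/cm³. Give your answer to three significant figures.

A BCC unit cell contains Z = 2 atoms.
Cell volume: a³ = (3.52 Å)³ = (3.520 × 10^-8 cm)³ = 4.361 × 10^-23 cm³.
ρ = Z·M/(N_A·a³) = 2 × 6.940 / (6.022 × 10²³ × 4.361 × 10^-23) = 0.5285 g/cm³.

0.528 g/cm³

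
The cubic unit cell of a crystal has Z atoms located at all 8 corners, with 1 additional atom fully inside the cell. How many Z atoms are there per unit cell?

2

Corner atoms are shared by 8 cells (1/8 each), interior atoms are unshared.
Net atoms = 8 × 1/8 + 1 = 1 + 1 = 2.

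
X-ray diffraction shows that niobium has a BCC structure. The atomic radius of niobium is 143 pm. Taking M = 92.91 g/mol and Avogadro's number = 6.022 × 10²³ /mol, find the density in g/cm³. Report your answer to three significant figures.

In a BCC lattice, atoms touch along the body diagonal, so √3·a = 4r, giving a = 330.2 pm = 3.302 × 10^-8 cm.
With Z = 2, ρ = Z·M/(N_A·a³) = 2 × 92.91 / (6.022 × 10²³ × 3.602 × 10^-23) = 8.567 g/cm³.

8.57 g/cm³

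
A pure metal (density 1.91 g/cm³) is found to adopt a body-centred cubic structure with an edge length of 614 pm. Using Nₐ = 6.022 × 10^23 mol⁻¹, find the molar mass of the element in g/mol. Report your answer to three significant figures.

133 g/mol

A BCC cell has Z = 2 atoms; a = 6.140 × 10^-8 cm.
M = ρ·N_A·a³/Z = 1.91 × 6.022 × 10²³ × 2.315 × 10^-22 / 2 = 133 g/mol.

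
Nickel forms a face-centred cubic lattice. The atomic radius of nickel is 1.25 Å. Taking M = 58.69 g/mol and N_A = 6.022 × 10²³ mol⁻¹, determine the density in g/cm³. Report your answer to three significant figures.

In an FCC lattice, atoms touch along the face diagonal, so √2·a = 4r, giving a = 3.536 Å = 3.536 × 10^-8 cm.
With Z = 4, ρ = Z·M/(N_A·a³) = 4 × 58.69 / (6.022 × 10²³ × 4.419 × 10^-23) = 8.821 g/cm³.

8.82 g/cm³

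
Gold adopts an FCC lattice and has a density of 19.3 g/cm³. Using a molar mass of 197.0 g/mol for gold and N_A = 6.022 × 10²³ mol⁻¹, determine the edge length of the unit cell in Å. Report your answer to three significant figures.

4.08 Å

With Z = 4 atoms per FCC cell, a³ = Z·M/(N_A·ρ) = 4 × 197.0 / (6.022 × 10²³ × 19.30 g/cm³) = 6.780 × 10^-23 cm³.
a = (6.780 × 10^-23)^(1/3) = 4.078 × 10^-8 cm = 4.08 Å.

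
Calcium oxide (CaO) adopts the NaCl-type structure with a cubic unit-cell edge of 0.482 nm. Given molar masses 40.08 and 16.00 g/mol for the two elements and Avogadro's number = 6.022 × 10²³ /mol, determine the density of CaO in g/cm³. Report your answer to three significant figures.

The NaCl-type structure contains Z = 4 formula units per cell; M(CaO) = 40.08 + 16.00 = 56.08 g/mol.
a³ = (4.820 × 10^-8 cm)³ = 1.120 × 10^-22 cm³.
ρ = 4 × 56.08 / (6.022 × 10²³ × 1.120 × 10^-22) = 3.326 g/cm³.

3.33 g/cm³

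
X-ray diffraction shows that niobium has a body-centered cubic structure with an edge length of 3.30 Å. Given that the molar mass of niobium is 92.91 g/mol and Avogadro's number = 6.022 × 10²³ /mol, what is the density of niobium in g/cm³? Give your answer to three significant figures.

A BCC unit cell contains Z = 2 atoms.
Cell volume: a³ = (3.30 Å)³ = (3.300 × 10^-8 cm)³ = 3.594 × 10^-23 cm³.
ρ = Z·M/(N_A·a³) = 2 × 92.91 / (6.022 × 10²³ × 3.594 × 10^-23) = 8.586 g/cm³.

8.59 g/cm³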